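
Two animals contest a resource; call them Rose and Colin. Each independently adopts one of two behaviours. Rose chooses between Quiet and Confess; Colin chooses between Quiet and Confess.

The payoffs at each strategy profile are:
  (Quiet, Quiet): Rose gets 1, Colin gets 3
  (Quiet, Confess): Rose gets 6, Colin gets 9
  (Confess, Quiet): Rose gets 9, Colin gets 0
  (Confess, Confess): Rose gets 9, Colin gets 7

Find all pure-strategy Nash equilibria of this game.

(Quiet, Quiet): Rose prefers Confess (9 > 1); Colin prefers Confess (9 > 3) — not an equilibrium.
(Quiet, Confess): Rose prefers Confess (9 > 6) — not an equilibrium.
(Confess, Quiet): Colin prefers Confess (7 > 0) — not an equilibrium.
(Confess, Confess): Rose gets 9 ≥ 6 from Quiet, and Colin gets 7 ≥ 0 from Quiet — Nash equilibrium.

(Confess, Confess)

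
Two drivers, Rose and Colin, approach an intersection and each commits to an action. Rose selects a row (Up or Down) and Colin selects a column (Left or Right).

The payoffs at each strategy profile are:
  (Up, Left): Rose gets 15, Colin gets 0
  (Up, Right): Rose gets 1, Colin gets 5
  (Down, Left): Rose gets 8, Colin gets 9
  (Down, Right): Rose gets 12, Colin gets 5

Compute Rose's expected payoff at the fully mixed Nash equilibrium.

86/9

First find y, the probability Colin plays Left, from Rose's indifference between Up and Down: 15y + (1−y) = 8y + 12(1−y), giving y = 11/18.
Since Rose is indifferent in equilibrium, Rose's expected payoff equals the payoff from either row against (11/18, 7/18). Using Up: 15(11/18) + (7/18) = 86/9.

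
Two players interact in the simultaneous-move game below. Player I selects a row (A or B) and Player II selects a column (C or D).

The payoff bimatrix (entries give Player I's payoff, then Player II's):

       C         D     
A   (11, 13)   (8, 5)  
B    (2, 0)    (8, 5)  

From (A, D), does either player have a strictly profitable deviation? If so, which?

Player II

Player I at (A, D) earns 8; deviating to B yields 8 — not better.
Player II earns 5; deviating to C yields 13 — a strict improvement.
Only Player II has a strictly profitable deviation.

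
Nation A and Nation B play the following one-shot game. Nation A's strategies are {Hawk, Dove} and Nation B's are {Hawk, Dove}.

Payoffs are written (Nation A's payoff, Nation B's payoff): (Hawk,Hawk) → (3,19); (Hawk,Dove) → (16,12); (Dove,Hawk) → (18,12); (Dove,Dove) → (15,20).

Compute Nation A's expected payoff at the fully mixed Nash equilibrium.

First find y, the probability Nation B plays Hawk, from Nation A's indifference between Hawk and Dove: 3y + 16(1−y) = 18y + 15(1−y), giving y = 1/16.
Since Nation A is indifferent in equilibrium, Nation A's expected payoff equals the payoff from either row against (1/16, 15/16). Using Hawk: 3(1/16) + 16(15/16) = 243/16.

243/16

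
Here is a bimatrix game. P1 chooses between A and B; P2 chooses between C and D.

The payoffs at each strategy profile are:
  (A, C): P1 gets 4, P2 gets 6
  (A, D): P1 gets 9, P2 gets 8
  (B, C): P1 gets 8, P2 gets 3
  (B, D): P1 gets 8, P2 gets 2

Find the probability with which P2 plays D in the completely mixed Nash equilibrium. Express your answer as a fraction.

Let y be the probability that P2 plays C. In a completely mixed equilibrium, P1 must be indifferent between A and B.
P1's expected payoff from A is 4y + 9(1−y); from B it is 8y + 8(1−y).
Setting these equal: −5y + 9 = 8, so y = 1/5.
Therefore P2 plays D with probability 1 − 1/5 = 4/5.

4/5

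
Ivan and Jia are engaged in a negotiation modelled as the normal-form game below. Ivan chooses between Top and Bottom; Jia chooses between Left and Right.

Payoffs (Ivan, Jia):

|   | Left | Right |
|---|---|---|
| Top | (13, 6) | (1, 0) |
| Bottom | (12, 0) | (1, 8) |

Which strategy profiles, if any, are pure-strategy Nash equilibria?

(Top, Left): Ivan gets 13 ≥ 12 from Bottom, and Jia gets 6 ≥ 0 from Right — Nash equilibrium.
(Top, Right): Jia prefers Left (6 > 0) — not an equilibrium.
(Bottom, Left): Ivan prefers Top (13 > 12); Jia prefers Right (8 > 0) — not an equilibrium.
(Bottom, Right): Ivan gets 1 ≥ 1 from Top, and Jia gets 8 ≥ 0 from Left — Nash equilibrium.

(Top, Left) and (Bottom, Right)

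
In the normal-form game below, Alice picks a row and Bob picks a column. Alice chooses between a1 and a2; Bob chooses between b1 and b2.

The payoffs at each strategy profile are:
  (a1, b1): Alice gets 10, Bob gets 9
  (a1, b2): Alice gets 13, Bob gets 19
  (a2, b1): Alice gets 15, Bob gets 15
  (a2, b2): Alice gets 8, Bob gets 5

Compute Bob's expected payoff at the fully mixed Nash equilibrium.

First find x, the probability Alice plays a1, from Bob's indifference between b1 and b2: 9x + 15(1−x) = 19x + 5(1−x), giving x = 1/2.
Since Bob is indifferent in equilibrium, Bob's expected payoff equals the payoff from either column against (1/2, 1/2). Using b1: 9(1/2) + 15(1/2) = 12.

12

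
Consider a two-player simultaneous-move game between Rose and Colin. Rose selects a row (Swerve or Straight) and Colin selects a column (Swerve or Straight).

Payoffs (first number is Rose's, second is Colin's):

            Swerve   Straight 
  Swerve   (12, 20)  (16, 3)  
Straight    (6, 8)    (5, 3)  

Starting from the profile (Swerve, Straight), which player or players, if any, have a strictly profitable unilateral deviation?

Colin

Rose at (Swerve, Straight) earns 16; deviating to Straight yields 5 — not better.
Colin earns 3; deviating to Swerve yields 20 — a strict improvement.
Only Colin has a strictly profitable deviation.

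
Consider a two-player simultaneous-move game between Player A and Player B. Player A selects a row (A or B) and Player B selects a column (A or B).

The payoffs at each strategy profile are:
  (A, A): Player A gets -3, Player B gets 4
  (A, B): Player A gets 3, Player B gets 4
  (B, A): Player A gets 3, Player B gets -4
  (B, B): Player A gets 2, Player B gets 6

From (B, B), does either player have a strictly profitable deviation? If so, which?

Player A

Player A at (B, B) earns 2; deviating to A yields 3 — a strict improvement.
Player B earns 6; deviating to A yields -4 — not better.
Only Player A has a strictly profitable deviation.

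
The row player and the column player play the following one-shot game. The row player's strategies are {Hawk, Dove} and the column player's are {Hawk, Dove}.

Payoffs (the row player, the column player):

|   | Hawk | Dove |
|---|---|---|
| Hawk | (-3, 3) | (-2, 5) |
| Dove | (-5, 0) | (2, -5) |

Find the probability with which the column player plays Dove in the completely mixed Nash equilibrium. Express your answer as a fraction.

Let y be the probability that the column player plays Hawk. In a completely mixed equilibrium, the row player must be indifferent between Hawk and Dove.
The row player's expected payoff from Hawk is −3y − 2(1−y); from Dove it is −5y + 2(1−y).
Setting these equal: −y − 2 = −7y + 2, so y = 2/3.
Therefore the column player plays Dove with probability 1 − 2/3 = 1/3.

1/3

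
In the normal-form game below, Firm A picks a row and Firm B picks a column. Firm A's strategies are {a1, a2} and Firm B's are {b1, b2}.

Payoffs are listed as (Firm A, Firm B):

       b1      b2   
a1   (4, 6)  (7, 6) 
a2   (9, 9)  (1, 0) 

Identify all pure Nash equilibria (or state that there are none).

(a1, b2) and (a2, b1)

(a1, b1): Firm A prefers a2 (9 > 4) — not an equilibrium.
(a1, b2): Firm A gets 7 ≥ 1 from a2, and Firm B gets 6 ≥ 6 from b1 — Nash equilibrium.
(a2, b1): Firm A gets 9 ≥ 4 from a1, and Firm B gets 9 ≥ 0 from b2 — Nash equilibrium.
(a2, b2): Firm A prefers a1 (7 > 1); Firm B prefers b1 (9 > 0) — not an equilibrium.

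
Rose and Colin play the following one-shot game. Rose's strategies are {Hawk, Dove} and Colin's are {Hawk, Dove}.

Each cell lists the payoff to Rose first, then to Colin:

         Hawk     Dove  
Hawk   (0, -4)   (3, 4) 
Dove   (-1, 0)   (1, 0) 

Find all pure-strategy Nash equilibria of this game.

(Hawk, Dove)

(Hawk, Hawk): Colin prefers Dove (4 > -4) — not an equilibrium.
(Hawk, Dove): Rose gets 3 ≥ 1 from Dove, and Colin gets 4 ≥ -4 from Hawk — Nash equilibrium.
(Dove, Hawk): Rose prefers Hawk (0 > -1) — not an equilibrium.
(Dove, Dove): Rose prefers Hawk (3 > 1) — not an equilibrium.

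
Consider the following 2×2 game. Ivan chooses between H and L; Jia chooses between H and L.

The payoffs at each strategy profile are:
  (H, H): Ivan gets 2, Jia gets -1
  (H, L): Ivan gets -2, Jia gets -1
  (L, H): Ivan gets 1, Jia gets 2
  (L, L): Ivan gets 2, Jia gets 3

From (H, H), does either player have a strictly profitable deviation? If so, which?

Neither

Ivan at (H, H) earns 2; deviating to L yields 1 — not better.
Jia earns -1; deviating to L yields -1 — not better.
Neither player can strictly improve; the profile is a Nash equilibrium.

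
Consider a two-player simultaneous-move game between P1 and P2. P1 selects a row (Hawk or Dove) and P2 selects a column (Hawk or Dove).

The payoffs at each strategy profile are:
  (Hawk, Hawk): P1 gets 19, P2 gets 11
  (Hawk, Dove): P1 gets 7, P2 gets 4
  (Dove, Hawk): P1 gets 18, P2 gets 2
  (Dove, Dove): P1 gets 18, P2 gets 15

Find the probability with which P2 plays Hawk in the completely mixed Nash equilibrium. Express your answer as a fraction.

Let c be the probability that P2 plays Hawk. In a completely mixed equilibrium, P1 must be indifferent between Hawk and Dove.
P1's expected payoff from Hawk is 19c + 7(1−c); from Dove it is 18c + 18(1−c).
Setting these equal: 12c + 7 = 18, so c = 11/12.

11/12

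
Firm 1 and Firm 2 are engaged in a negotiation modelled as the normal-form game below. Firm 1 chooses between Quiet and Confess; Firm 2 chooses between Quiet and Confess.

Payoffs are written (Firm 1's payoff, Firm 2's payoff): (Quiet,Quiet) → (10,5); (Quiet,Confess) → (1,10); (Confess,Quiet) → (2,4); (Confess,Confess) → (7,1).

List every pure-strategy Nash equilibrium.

none

(Quiet, Quiet): Firm 2 prefers Confess (10 > 5) — not an equilibrium.
(Quiet, Confess): Firm 1 prefers Confess (7 > 1) — not an equilibrium.
(Confess, Quiet): Firm 1 prefers Quiet (10 > 2) — not an equilibrium.
(Confess, Confess): Firm 2 prefers Quiet (4 > 1) — not an equilibrium.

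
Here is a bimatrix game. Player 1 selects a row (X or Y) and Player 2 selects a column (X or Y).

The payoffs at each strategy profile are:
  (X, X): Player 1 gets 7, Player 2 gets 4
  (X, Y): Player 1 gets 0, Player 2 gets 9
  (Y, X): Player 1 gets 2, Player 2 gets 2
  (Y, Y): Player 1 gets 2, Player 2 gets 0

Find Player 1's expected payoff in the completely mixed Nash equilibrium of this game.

First find y, the probability Player 2 plays X, from Player 1's indifference between X and Y: 7y = 2y + 2(1−y), giving y = 2/7.
Since Player 1 is indifferent in equilibrium, Player 1's expected payoff equals the payoff from either row against (2/7, 5/7). Using X: 7(2/7) = 2.

2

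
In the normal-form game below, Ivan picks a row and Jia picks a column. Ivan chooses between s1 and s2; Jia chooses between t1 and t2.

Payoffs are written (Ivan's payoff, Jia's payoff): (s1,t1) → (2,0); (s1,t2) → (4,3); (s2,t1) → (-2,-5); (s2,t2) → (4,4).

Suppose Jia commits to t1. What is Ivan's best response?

Against t1, Ivan earns 2 from s1 and -2 from s2.
So s1 is the best response.

s1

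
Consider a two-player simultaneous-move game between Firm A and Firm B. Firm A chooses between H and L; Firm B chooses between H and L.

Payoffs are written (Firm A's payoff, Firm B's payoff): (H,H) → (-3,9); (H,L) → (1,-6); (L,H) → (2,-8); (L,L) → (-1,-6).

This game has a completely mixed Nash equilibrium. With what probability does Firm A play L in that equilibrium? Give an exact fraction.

15/17

Let x be the probability that Firm A plays H. In a completely mixed equilibrium, Firm B must be indifferent between H and L.
Firm B's expected payoff from H is 9x − 8(1−x); from L it is −6x − 6(1−x).
Setting these equal: 17x − 8 = -6, so x = 2/17.
Therefore Firm A plays L with probability 1 − 2/17 = 15/17.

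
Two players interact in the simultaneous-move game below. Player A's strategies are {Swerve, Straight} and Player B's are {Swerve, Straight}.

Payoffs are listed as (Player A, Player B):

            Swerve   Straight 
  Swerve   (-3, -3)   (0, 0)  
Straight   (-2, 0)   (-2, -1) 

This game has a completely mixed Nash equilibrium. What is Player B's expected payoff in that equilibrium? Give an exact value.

-3/4

First find x, the probability Player A plays Swerve, from Player B's indifference between Swerve and Straight: −3x = −(1−x), giving x = 1/4.
Since Player B is indifferent in equilibrium, Player B's expected payoff equals the payoff from either column against (1/4, 3/4). Using Swerve: −3(1/4) = -3/4.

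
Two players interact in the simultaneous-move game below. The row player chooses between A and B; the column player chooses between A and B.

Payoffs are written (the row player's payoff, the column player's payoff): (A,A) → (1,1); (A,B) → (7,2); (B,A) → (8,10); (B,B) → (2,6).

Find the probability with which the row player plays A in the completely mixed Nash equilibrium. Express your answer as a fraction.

4/5

Let r be the probability that the row player plays A. In a completely mixed equilibrium, the column player must be indifferent between A and B.
The column player's expected payoff from A is r + 10(1−r); from B it is 2r + 6(1−r).
Setting these equal: −9r + 10 = −4r + 6, so r = 4/5.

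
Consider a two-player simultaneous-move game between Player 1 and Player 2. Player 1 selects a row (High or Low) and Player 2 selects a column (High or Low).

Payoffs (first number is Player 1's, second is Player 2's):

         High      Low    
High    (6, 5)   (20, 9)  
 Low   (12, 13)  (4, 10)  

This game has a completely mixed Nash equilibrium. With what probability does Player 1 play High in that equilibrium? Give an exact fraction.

3/7

Let r be the probability that Player 1 plays High. In a completely mixed equilibrium, Player 2 must be indifferent between High and Low.
Player 2's expected payoff from High is 5r + 13(1−r); from Low it is 9r + 10(1−r).
Setting these equal: −8r + 13 = −r + 10, so r = 3/7.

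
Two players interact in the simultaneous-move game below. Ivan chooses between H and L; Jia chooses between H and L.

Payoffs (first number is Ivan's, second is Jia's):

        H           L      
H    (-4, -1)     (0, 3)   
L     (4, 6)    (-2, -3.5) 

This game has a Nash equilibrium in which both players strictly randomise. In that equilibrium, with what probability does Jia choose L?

4/5

Let q be the probability that Jia plays H. In a completely mixed equilibrium, Ivan must be indifferent between H and L.
Ivan's expected payoff from H is −4q; from L it is 4q − 2(1−q).
Setting these equal: −4q = 6q − 2, so q = 1/5.
Therefore Jia plays L with probability 1 − 1/5 = 4/5.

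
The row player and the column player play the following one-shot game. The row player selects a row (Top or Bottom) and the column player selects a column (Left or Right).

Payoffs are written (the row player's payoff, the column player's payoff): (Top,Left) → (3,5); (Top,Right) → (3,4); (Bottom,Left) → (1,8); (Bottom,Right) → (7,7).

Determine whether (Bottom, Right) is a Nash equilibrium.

No

At (Bottom, Right), the row player earns 7; switching to Top would give 3, so the row player has no profitable deviation.
The column player earns 7; switching to Left would give 8, so the column player would deviate.
Since at least one player can profitably deviate, this is not a Nash equilibrium.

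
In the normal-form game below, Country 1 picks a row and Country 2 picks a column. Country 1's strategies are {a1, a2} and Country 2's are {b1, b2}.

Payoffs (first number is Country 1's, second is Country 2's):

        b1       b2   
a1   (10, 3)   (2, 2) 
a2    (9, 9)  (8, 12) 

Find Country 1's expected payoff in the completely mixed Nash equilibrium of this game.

First find y, the probability Country 2 plays b1, from Country 1's indifference between a1 and a2: 10y + 2(1−y) = 9y + 8(1−y), giving y = 6/7.
Since Country 1 is indifferent in equilibrium, Country 1's expected payoff equals the payoff from either row against (6/7, 1/7). Using a1: 10(6/7) + 2(1/7) = 62/7.

62/7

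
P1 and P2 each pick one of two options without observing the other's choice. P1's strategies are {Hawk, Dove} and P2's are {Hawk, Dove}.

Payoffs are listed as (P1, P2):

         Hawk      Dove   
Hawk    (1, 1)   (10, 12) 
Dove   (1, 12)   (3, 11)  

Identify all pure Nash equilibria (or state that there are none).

(Hawk, Hawk): P2 prefers Dove (12 > 1) — not an equilibrium.
(Hawk, Dove): P1 gets 10 ≥ 3 from Dove, and P2 gets 12 ≥ 1 from Hawk — Nash equilibrium.
(Dove, Hawk): P1 gets 1 ≥ 1 from Hawk, and P2 gets 12 ≥ 11 from Dove — Nash equilibrium.
(Dove, Dove): P1 prefers Hawk (10 > 3); P2 prefers Hawk (12 > 11) — not an equilibrium.

(Hawk, Dove) and (Dove, Hawk)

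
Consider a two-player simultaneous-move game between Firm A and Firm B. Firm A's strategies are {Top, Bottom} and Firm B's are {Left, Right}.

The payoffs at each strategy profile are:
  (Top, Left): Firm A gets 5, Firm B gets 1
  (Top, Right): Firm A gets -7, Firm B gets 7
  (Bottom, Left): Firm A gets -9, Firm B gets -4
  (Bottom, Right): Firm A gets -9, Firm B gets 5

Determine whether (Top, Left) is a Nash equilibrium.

At (Top, Left), Firm A earns 5; switching to Bottom would give -9, so Firm A has no profitable deviation.
Firm B earns 1; switching to Right would give 7, so Firm B would deviate.
Since at least one player can profitably deviate, this is not a Nash equilibrium.

No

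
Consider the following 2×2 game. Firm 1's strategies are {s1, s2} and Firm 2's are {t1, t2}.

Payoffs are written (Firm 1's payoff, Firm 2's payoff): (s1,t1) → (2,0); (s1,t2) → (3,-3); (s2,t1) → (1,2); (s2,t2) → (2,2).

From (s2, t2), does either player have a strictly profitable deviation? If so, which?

Firm 1 at (s2, t2) earns 2; deviating to s1 yields 3 — a strict improvement.
Firm 2 earns 2; deviating to t1 yields 2 — not better.
Only Firm 1 has a strictly profitable deviation.

Firm 1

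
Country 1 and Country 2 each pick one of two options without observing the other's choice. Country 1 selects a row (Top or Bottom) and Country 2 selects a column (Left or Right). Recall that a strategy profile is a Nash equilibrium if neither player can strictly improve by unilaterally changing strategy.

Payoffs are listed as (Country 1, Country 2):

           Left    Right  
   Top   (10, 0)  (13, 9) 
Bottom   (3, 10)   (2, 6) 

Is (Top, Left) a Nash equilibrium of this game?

At (Top, Left), Country 1 earns 10; switching to Bottom would give 3, so Country 1 has no profitable deviation.
Country 2 earns 0; switching to Right would give 9, so Country 2 would deviate.
Since at least one player can profitably deviate, this is not a Nash equilibrium.

No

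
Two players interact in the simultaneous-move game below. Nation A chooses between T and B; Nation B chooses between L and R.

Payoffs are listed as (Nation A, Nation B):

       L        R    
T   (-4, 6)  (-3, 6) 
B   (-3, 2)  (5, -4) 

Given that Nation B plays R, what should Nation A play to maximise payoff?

B

Against R, Nation A earns -3 from T and 5 from B.
So B is the best response.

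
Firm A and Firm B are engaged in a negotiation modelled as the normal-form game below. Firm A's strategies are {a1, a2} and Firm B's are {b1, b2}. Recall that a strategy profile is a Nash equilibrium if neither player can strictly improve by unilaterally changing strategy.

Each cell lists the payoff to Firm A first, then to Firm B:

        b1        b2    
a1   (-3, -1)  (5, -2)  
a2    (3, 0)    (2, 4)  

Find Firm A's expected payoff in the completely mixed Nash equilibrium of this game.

7/3

First find q, the probability Firm B plays b1, from Firm A's indifference between a1 and a2: −3q + 5(1−q) = 3q + 2(1−q), giving q = 1/3.
Since Firm A is indifferent in equilibrium, Firm A's expected payoff equals the payoff from either row against (1/3, 2/3). Using a1: −3(1/3) + 5(2/3) = 7/3.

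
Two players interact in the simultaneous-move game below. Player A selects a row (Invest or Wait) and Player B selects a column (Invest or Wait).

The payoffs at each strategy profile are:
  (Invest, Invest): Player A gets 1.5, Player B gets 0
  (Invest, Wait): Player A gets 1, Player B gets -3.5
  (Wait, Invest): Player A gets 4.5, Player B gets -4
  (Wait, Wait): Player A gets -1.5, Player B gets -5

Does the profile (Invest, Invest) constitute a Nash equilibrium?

At (Invest, Invest), Player A earns 1.5; switching to Wait would give 4.5, so Player A would deviate.
Player B earns 0; switching to Wait would give -3.5, so Player B has no profitable deviation.
Since at least one player can profitably deviate, this is not a Nash equilibrium.

No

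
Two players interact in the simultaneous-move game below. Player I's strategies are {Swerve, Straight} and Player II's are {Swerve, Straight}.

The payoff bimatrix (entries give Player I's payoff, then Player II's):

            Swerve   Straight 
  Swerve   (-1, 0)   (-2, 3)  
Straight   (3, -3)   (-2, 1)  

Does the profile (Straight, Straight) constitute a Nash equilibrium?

At (Straight, Straight), Player I earns -2; switching to Swerve would give -2, so Player I has no profitable deviation.
Player II earns 1; switching to Swerve would give -3, so Player II has no profitable deviation.
Neither player can gain by a unilateral deviation, so this profile is a Nash equilibrium.

Yes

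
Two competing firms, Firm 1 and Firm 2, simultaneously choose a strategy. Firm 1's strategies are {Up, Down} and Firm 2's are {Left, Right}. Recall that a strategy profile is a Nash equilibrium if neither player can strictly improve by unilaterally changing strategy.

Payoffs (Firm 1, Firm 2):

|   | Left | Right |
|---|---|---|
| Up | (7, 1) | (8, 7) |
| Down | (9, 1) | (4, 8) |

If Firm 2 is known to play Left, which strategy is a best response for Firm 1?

Against Left, Firm 1 earns 7 from Up and 9 from Down.
So Down is the best response.

Down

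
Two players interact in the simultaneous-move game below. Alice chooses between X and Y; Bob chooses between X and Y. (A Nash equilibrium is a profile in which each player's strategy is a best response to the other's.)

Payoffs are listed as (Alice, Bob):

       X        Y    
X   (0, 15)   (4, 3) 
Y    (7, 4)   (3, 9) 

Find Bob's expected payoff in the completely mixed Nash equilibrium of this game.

123/17

First find x, the probability Alice plays X, from Bob's indifference between X and Y: 15x + 4(1−x) = 3x + 9(1−x), giving x = 5/17.
Since Bob is indifferent in equilibrium, Bob's expected payoff equals the payoff from either column against (5/17, 12/17). Using X: 15(5/17) + 4(12/17) = 123/17.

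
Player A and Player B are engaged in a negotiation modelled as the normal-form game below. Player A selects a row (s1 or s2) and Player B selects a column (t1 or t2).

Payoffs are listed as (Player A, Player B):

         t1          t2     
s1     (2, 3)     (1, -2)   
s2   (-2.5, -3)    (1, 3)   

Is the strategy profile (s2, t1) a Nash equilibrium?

No

At (s2, t1), Player A earns -2.5; switching to s1 would give 2, so Player A would deviate.
Player B earns -3; switching to t2 would give 3, so Player B would deviate.
Since at least one player can profitably deviate, this is not a Nash equilibrium.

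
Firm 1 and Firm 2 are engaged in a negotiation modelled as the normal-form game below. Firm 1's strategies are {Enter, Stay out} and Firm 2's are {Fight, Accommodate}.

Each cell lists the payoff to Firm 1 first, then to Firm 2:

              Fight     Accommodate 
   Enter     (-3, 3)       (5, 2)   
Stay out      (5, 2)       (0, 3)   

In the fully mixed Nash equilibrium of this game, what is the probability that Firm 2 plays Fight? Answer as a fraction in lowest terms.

5/13

Let y be the probability that Firm 2 plays Fight. In a completely mixed equilibrium, Firm 1 must be indifferent between Enter and Stay out.
Firm 1's expected payoff from Enter is −3y + 5(1−y); from Stay out it is 5y.
Setting these equal: −8y + 5 = 5y, so y = 5/13.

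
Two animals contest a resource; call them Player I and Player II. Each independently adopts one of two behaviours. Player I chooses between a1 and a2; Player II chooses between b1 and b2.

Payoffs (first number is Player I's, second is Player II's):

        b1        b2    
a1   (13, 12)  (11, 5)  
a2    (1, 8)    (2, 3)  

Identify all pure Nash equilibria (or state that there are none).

(a1, b1)

(a1, b1): Player I gets 13 ≥ 1 from a2, and Player II gets 12 ≥ 5 from b2 — Nash equilibrium.
(a1, b2): Player II prefers b1 (12 > 5) — not an equilibrium.
(a2, b1): Player I prefers a1 (13 > 1) — not an equilibrium.
(a2, b2): Player I prefers a1 (11 > 2); Player II prefers b1 (8 > 3) — not an equilibrium.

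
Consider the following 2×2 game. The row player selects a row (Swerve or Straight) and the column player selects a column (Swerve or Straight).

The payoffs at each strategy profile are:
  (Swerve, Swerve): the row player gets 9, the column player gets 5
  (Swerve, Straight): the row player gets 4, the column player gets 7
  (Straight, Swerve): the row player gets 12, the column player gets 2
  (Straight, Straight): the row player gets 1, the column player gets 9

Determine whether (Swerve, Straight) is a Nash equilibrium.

At (Swerve, Straight), the row player earns 4; switching to Straight would give 1, so the row player has no profitable deviation.
The column player earns 7; switching to Swerve would give 5, so the column player has no profitable deviation.
Neither player can gain by a unilateral deviation, so this profile is a Nash equilibrium.

Yes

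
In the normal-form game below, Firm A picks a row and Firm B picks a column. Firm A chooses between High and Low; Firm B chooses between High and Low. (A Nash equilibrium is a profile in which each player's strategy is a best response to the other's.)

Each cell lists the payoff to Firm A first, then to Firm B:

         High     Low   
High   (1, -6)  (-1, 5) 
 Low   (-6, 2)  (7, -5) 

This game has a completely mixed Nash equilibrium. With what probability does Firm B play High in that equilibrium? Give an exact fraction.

Let c be the probability that Firm B plays High. In a completely mixed equilibrium, Firm A must be indifferent between High and Low.
Firm A's expected payoff from High is c − (1−c); from Low it is −6c + 7(1−c).
Setting these equal: 2c − 1 = −13c + 7, so c = 8/15.

8/15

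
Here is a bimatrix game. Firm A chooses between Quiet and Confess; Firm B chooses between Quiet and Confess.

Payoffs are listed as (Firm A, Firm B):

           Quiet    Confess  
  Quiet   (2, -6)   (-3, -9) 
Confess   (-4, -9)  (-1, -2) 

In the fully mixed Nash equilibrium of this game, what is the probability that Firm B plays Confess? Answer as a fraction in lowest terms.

Let c be the probability that Firm B plays Quiet. In a completely mixed equilibrium, Firm A must be indifferent between Quiet and Confess.
Firm A's expected payoff from Quiet is 2c − 3(1−c); from Confess it is −4c − (1−c).
Setting these equal: 5c − 3 = −3c − 1, so c = 1/4.
Therefore Firm B plays Confess with probability 1 − 1/4 = 3/4.

3/4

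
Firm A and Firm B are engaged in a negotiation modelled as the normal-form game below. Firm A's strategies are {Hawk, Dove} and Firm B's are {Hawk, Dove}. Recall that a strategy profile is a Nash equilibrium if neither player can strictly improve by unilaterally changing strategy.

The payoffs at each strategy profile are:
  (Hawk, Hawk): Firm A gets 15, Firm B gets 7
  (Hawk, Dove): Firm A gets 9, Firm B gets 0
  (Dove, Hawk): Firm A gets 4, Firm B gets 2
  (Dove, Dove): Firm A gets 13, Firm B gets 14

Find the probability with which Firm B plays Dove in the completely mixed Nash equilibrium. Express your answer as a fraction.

11/15

Let q be the probability that Firm B plays Hawk. In a completely mixed equilibrium, Firm A must be indifferent between Hawk and Dove.
Firm A's expected payoff from Hawk is 15q + 9(1−q); from Dove it is 4q + 13(1−q).
Setting these equal: 6q + 9 = −9q + 13, so q = 4/15.
Therefore Firm B plays Dove with probability 1 − 4/15 = 11/15.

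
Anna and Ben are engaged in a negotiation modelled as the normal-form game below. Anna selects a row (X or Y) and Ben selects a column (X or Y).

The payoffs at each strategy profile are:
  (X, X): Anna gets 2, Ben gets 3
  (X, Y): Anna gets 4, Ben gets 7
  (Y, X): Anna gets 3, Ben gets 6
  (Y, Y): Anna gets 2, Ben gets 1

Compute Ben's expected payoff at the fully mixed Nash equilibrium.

13/3

First find p, the probability Anna plays X, from Ben's indifference between X and Y: 3p + 6(1−p) = 7p + (1−p), giving p = 5/9.
Since Ben is indifferent in equilibrium, Ben's expected payoff equals the payoff from either column against (5/9, 4/9). Using X: 3(5/9) + 6(4/9) = 13/3.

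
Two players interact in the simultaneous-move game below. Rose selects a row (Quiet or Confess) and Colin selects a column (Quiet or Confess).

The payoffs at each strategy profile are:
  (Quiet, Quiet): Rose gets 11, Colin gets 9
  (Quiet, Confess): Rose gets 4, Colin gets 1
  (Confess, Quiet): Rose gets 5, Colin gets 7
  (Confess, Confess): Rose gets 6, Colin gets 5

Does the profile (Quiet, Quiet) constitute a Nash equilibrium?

Yes

At (Quiet, Quiet), Rose earns 11; switching to Confess would give 5, so Rose has no profitable deviation.
Colin earns 9; switching to Confess would give 1, so Colin has no profitable deviation.
Neither player can gain by a unilateral deviation, so this profile is a Nash equilibrium.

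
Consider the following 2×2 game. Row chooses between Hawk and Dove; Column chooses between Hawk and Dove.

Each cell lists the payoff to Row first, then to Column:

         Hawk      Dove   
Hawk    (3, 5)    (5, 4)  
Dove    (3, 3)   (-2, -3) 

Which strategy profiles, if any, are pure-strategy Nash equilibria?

(Hawk, Hawk): Row gets 3 ≥ 3 from Dove, and Column gets 5 ≥ 4 from Dove — Nash equilibrium.
(Hawk, Dove): Column prefers Hawk (5 > 4) — not an equilibrium.
(Dove, Hawk): Row gets 3 ≥ 3 from Hawk, and Column gets 3 ≥ -3 from Dove — Nash equilibrium.
(Dove, Dove): Row prefers Hawk (5 > -2); Column prefers Hawk (3 > -3) — not an equilibrium.

(Hawk, Hawk) and (Dove, Hawk)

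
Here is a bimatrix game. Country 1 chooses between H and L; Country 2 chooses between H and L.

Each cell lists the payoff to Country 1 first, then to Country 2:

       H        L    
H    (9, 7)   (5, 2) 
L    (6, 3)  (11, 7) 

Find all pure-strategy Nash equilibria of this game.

(H, H): Country 1 gets 9 ≥ 6 from L, and Country 2 gets 7 ≥ 2 from L — Nash equilibrium.
(H, L): Country 1 prefers L (11 > 5); Country 2 prefers H (7 > 2) — not an equilibrium.
(L, H): Country 1 prefers H (9 > 6); Country 2 prefers L (7 > 3) — not an equilibrium.
(L, L): Country 1 gets 11 ≥ 5 from H, and Country 2 gets 7 ≥ 3 from H — Nash equilibrium.

(H, H) and (L, L)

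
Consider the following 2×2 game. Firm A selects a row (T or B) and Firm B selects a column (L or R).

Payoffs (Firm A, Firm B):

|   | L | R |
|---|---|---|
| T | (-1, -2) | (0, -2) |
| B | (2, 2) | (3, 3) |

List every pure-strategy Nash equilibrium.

(T, L): Firm A prefers B (2 > -1) — not an equilibrium.
(T, R): Firm A prefers B (3 > 0) — not an equilibrium.
(B, L): Firm B prefers R (3 > 2) — not an equilibrium.
(B, R): Firm A gets 3 ≥ 0 from T, and Firm B gets 3 ≥ 2 from L — Nash equilibrium.

(B, R)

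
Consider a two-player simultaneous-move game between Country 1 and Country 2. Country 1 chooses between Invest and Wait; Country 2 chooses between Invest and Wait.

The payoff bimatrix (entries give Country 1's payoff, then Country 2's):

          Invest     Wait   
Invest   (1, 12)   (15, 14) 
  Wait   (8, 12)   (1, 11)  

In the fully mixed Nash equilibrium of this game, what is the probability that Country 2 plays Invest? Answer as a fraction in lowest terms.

Let q be the probability that Country 2 plays Invest. In a completely mixed equilibrium, Country 1 must be indifferent between Invest and Wait.
Country 1's expected payoff from Invest is q + 15(1−q); from Wait it is 8q + (1−q).
Setting these equal: −14q + 15 = 7q + 1, so q = 2/3.

2/3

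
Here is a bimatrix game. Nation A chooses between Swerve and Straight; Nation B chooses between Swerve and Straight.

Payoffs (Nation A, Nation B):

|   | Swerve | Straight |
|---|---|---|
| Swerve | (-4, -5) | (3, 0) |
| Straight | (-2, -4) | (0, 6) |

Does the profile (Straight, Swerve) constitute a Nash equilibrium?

No

At (Straight, Swerve), Nation A earns -2; switching to Swerve would give -4, so Nation A has no profitable deviation.
Nation B earns -4; switching to Straight would give 6, so Nation B would deviate.
Since at least one player can profitably deviate, this is not a Nash equilibrium.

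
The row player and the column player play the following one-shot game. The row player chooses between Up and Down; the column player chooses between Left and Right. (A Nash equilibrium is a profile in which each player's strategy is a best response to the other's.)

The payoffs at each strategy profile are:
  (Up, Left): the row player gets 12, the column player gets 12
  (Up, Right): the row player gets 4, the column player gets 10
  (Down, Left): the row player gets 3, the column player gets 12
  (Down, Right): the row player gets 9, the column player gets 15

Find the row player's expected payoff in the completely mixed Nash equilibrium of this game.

First find q, the probability the column player plays Left, from the row player's indifference between Up and Down: 12q + 4(1−q) = 3q + 9(1−q), giving q = 5/14.
Since the row player is indifferent in equilibrium, the row player's expected payoff equals the payoff from either row against (5/14, 9/14). Using Up: 12(5/14) + 4(9/14) = 48/7.

48/7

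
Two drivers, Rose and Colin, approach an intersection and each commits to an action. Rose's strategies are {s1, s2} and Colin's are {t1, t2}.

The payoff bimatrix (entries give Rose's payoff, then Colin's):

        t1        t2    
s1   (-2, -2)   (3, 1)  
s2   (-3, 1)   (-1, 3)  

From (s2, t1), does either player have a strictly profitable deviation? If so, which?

Rose at (s2, t1) earns -3; deviating to s1 yields -2 — a strict improvement.
Colin earns 1; deviating to t2 yields 3 — a strict improvement.
Both Rose and Colin have strictly profitable deviations.

Both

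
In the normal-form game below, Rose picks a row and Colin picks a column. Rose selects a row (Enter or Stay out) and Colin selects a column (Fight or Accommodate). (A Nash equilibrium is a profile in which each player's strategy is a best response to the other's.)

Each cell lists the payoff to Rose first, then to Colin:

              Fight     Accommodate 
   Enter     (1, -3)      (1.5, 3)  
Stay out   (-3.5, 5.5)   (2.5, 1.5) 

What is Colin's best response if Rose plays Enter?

Accommodate

Against Enter, Colin earns -3 from Fight and 3 from Accommodate.
So Accommodate is the best response.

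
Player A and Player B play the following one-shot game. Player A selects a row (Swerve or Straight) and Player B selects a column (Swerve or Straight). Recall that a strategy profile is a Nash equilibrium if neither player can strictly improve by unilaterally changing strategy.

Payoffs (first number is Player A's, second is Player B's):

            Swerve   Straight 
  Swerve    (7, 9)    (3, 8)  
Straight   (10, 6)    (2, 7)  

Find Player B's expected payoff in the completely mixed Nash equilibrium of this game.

15/2

First find x, the probability Player A plays Swerve, from Player B's indifference between Swerve and Straight: 9x + 6(1−x) = 8x + 7(1−x), giving x = 1/2.
Since Player B is indifferent in equilibrium, Player B's expected payoff equals the payoff from either column against (1/2, 1/2). Using Swerve: 9(1/2) + 6(1/2) = 15/2.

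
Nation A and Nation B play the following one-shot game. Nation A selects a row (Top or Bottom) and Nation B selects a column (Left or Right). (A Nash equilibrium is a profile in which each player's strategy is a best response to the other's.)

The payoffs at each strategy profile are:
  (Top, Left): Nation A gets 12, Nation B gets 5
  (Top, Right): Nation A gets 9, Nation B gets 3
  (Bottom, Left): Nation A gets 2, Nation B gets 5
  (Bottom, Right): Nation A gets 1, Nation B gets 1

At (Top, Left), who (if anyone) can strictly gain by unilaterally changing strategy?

Nation A at (Top, Left) earns 12; deviating to Bottom yields 2 — not better.
Nation B earns 5; deviating to Right yields 3 — not better.
Neither player can strictly improve; the profile is a Nash equilibrium.

Neither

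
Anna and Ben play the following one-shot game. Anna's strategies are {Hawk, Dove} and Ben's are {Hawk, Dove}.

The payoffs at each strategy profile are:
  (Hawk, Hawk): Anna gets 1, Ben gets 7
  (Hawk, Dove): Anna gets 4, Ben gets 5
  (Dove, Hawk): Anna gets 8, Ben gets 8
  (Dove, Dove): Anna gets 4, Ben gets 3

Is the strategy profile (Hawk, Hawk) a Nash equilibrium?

No

At (Hawk, Hawk), Anna earns 1; switching to Dove would give 8, so Anna would deviate.
Ben earns 7; switching to Dove would give 5, so Ben has no profitable deviation.
Since at least one player can profitably deviate, this is not a Nash equilibrium.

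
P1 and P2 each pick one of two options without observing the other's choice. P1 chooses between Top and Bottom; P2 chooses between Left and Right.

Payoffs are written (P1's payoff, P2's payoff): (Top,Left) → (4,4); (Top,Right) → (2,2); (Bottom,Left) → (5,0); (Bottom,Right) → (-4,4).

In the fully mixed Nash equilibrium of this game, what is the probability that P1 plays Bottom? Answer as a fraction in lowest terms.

Let p be the probability that P1 plays Top. In a completely mixed equilibrium, P2 must be indifferent between Left and Right.
P2's expected payoff from Left is 4p; from Right it is 2p + 4(1−p).
Setting these equal: 4p = −2p + 4, so p = 2/3.
Therefore P1 plays Bottom with probability 1 − 2/3 = 1/3.

1/3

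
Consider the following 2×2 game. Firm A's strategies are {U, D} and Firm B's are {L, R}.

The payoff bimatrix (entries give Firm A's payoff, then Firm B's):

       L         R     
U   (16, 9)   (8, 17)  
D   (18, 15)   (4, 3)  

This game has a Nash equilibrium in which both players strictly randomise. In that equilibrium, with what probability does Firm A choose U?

Let x be the probability that Firm A plays U. In a completely mixed equilibrium, Firm B must be indifferent between L and R.
Firm B's expected payoff from L is 9x + 15(1−x); from R it is 17x + 3(1−x).
Setting these equal: −6x + 15 = 14x + 3, so x = 3/5.

3/5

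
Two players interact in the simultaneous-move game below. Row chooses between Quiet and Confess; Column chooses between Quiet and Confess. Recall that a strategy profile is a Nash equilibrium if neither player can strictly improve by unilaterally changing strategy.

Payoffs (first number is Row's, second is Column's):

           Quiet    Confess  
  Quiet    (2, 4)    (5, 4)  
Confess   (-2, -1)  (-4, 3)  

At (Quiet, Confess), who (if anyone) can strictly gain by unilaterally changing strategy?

Row at (Quiet, Confess) earns 5; deviating to Confess yields -4 — not better.
Column earns 4; deviating to Quiet yields 4 — not better.
Neither player can strictly improve; the profile is a Nash equilibrium.

Neither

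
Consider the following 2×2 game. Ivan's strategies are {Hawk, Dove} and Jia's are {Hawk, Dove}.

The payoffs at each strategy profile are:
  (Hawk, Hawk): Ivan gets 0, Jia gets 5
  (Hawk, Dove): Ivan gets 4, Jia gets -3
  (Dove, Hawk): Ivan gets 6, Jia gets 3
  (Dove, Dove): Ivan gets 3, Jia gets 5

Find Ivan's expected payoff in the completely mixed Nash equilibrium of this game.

24/7

First find y, the probability Jia plays Hawk, from Ivan's indifference between Hawk and Dove: 4(1−y) = 6y + 3(1−y), giving y = 1/7.
Since Ivan is indifferent in equilibrium, Ivan's expected payoff equals the payoff from either row against (1/7, 6/7). Using Hawk: 4(6/7) = 24/7.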